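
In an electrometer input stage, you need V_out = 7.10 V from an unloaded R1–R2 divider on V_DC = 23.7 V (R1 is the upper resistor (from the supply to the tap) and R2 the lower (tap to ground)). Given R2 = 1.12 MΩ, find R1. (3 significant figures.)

R1 ≈ 2.62 MΩ

V_out/V_DC = R2/(R1+R2) = 0.2996.
R1 = R2·(1/k − 1) = 1.12 × 2.338 = 2.619 MΩ.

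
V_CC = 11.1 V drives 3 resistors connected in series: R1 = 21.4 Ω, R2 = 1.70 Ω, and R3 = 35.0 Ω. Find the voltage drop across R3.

V ≈ 6.69 V

ΣR = 21.4 + 1.70 + 35.0 = 58.10 Ω.
By the voltage-divider rule, V = 11.1 × 35.00/58.10 = 6.687 V.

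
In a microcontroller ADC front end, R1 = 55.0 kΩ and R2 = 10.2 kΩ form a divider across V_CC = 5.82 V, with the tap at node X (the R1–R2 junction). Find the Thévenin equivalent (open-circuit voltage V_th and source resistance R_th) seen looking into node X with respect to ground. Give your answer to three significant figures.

V_th is the unloaded tap voltage: V_CC · R2/(R1+R2) = 5.82 × 0.1564 = 0.9105 V.
Looking into X with the source shorted: R_th = R1·R2/(R1+R2) = 55.00 × 10.2/65.20 = 8.604 kΩ.

V_th ≈ 0.910 V, R_th ≈ 8.60 kΩ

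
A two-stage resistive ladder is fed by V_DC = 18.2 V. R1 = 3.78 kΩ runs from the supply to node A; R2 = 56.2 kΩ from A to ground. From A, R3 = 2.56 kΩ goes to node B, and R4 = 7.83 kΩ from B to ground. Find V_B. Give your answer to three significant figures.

Looking into the second stage from A: R3 + R4 = 10.39 kΩ appears in parallel with R2.
R2 ‖ (R3+R4) = 8.769 kΩ.
First divider: V_A = V_DC · 8.769/(3.78 + 8.769) = 12.72 V.
Then the unloaded second divider: V_B = V_A × R4/(R3+R4) = 12.72 × 0.7536 = 9.584 V.

V_B ≈ 9.58 V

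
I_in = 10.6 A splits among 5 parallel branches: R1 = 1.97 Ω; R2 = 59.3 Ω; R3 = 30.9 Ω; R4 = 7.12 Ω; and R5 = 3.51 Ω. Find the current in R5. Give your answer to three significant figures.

I ≈ 3.07 A

Total conductance ΣG = 1/1.97 + 1/59.3 + 1/30.9 + 1/7.12 + 1/3.51 = 0.9822 (units of 1/Ω).
R5 takes the fraction G_k/ΣG = 0.2849/0.9822 = 0.2901, so I = 10.6 × 0.2901 = 3.075 A.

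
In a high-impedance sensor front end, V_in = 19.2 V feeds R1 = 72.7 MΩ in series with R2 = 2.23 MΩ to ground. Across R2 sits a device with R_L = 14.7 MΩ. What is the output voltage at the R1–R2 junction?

V_out ≈ 0.498 V

The load sits in parallel with R2, giving an effective lower resistance R2' = R2·R_L/(R2+R_L) = 1.936 MΩ.
Voltage divider with the loaded lower leg: V_out = 19.2 × 1.936/(72.7 + 1.936) = 19.2 × 0.02594 = 0.4981 V.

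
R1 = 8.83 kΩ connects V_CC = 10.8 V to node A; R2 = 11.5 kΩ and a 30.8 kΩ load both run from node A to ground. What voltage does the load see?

V_out ≈ 5.26 V

R2 ‖ R_L = (11.5 × 30.8)/(11.5 + 30.8) = 8.374 kΩ.
Now apply the divider: V_out = 10.8 × 0.4867 = 5.257 V.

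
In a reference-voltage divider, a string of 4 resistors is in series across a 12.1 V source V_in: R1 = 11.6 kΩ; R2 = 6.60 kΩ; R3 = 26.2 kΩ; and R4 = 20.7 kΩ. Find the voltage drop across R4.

V ≈ 3.85 V

ΣR = 11.6 + 6.60 + 26.2 + 20.7 = 65.10 kΩ.
V = V_in · R/ΣR = 12.1 × 0.3180 = 3.847 V.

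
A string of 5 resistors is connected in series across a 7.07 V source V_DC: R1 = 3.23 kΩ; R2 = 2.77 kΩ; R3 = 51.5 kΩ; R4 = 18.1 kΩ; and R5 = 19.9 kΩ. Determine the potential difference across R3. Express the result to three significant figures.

V ≈ 3.81 V

Total series resistance ΣR = 3.23 + 2.77 + 51.5 + 18.1 + 19.9 = 95.50 kΩ.
Voltage divider: V = V_DC · (51.50 / 95.50) = 7.07 × 0.5393 = 3.813 V.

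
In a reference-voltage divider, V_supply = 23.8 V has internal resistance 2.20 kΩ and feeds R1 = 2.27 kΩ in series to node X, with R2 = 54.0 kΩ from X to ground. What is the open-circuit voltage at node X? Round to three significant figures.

V_th ≈ 22.0 V

R1' = 2.20 + 2.27 = 4.470 kΩ (source resistance + R1).
Open-circuit (no load on X): V_th = V_supply · R2/(R1' + R2) = 23.8 × 54.0/(4.470 + 54.0) = 21.98 V.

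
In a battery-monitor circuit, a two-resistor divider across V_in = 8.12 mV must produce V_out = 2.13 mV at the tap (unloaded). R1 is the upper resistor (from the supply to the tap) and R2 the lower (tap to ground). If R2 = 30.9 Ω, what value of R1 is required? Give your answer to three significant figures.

The divider ratio is R2/(R1+R2) = 2.13/8.12 = 0.2623.
R1 = R2·(1/k − 1) = 30.9 × 2.812 = 86.90 Ω.

R1 ≈ 86.9 Ω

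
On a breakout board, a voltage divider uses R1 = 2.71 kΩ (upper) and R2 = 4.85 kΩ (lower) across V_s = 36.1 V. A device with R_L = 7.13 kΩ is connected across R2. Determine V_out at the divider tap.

R2 ‖ R_L = (4.85 × 7.13)/(4.85 + 7.13) = 2.887 kΩ.
Then V_out = V_s · R2'/(R1 + R2') = 36.1 × 2.887/5.597 = 18.62 V.

V_out ≈ 18.6 V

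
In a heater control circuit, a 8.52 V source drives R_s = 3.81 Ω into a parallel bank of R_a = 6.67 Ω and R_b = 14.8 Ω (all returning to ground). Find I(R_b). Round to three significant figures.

I ≈ 0.315 A

Combine the parallel branches: R_p = (1/6.67 + 1/14.8)⁻¹ = 4.598 Ω.
Node voltage V_A = V_supply · R_p/(R_s + R_p) = 8.52 × 0.5469 = 4.659 V.
Branch current I = V_A/R_b = 4.659/14.8 = 0.3148 A.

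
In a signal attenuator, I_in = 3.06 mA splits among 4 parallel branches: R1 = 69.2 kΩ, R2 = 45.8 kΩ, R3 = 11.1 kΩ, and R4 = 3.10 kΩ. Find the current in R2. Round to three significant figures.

I ≈ 0.149 mA

ΣG = 1/69.2 + 1/45.8 + 1/11.1 + 1/3.10 = 0.4490.
By the current-divider rule, I = I_in · G_k/ΣG = 3.06 × 0.04863 = 0.1488 mA.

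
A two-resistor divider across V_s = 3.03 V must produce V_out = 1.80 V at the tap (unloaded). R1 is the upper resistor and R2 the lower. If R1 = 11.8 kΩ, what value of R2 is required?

R2 ≈ 17.3 kΩ

Required fraction k = V_out/V_s = 0.5941.
Rearranging, R2 = R1·k/(1−k) = 11.8 × 1.463 = 17.27 kΩ.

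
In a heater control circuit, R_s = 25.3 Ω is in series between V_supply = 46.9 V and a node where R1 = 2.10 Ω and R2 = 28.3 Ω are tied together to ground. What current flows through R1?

I ≈ 1.60 A

Combine the parallel branches: R_p = (1/2.10 + 1/28.3)⁻¹ = 1.955 Ω.
Node voltage V_A = V_supply · R_p/(R_s + R_p) = 46.9 × 0.07173 = 3.364 V.
Branch current I = V_A/R1 = 3.364/2.10 = 1.602 A.
(Check via current divider: I_total = 1.721 A; share G_k/ΣG = 0.9309 → same result.)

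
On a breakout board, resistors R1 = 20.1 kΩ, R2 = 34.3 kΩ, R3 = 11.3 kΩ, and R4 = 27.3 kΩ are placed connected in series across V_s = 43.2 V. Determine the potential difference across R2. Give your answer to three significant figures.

V ≈ 15.9 V

ΣR = 20.1 + 34.3 + 11.3 + 27.3 = 93.00 kΩ.
By the voltage-divider rule, V = 43.2 × 34.30/93.00 = 15.93 V.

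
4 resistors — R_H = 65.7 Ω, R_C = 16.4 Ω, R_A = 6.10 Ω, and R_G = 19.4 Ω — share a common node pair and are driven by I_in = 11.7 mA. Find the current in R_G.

Total conductance ΣG = 1/65.7 + 1/16.4 + 1/6.10 + 1/19.4 = 0.2917 (units of 1/Ω).
Current divider: I(R_G) = I_in · G_k/ΣG = 11.7 × (0.05155/0.2917) = 11.7 × 0.1767 = 2.068 mA.

I ≈ 2.07 mA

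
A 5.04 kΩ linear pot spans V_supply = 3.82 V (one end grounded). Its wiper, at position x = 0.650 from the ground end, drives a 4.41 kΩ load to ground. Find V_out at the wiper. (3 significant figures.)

V_out ≈ 1.97 V

Lower segment x·R_p = 3.276 kΩ; upper segment (1−x)·R_p = 1.764 kΩ.
Lower segment in parallel with the load: 3.276 ‖ 4.41 = 1.880 kΩ.
Loaded-divider output: V_out = 3.82 × 0.5159 = 1.971 V.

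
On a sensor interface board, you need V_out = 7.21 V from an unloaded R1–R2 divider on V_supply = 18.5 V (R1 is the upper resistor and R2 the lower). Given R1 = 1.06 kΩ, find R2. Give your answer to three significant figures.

The divider ratio is R2/(R1+R2) = 7.21/18.5 = 0.3897.
So R2 = R1 · V_out/(V_supply − V_out) = 1.06 × 7.21/(18.5 − 7.21) = 1.06 × 0.6386 = 0.6769 kΩ.

R2 ≈ 0.677 kΩ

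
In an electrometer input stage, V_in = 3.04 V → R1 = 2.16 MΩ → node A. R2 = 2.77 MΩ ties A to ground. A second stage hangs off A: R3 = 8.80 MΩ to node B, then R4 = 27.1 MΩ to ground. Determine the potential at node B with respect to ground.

Node A sees R2 in parallel with the series input of stage 2, R3 + R4 = 35.90 MΩ.
Effective lower resistance at A: R2 ‖ 35.90 = 2.572 MΩ.
So V_A = 3.04 × 0.5435 = 1.652 V.
V_B = V_A × 0.7549 = 1.247 V.

V_B ≈ 1.25 V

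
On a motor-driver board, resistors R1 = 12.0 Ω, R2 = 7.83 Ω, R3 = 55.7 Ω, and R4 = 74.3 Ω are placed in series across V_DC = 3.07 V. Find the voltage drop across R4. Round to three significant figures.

V ≈ 1.52 V

Series total: ΣR = 12.0 + 7.83 + 55.7 + 74.3 = 149.8 Ω.
By the voltage-divider rule, V = 3.07 × 74.30/149.8 = 1.522 V.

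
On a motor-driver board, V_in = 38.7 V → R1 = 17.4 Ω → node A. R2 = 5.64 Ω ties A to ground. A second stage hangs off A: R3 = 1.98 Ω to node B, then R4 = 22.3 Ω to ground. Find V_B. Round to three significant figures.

V_B ≈ 7.40 V

The second stage (R3 + R4 = 24.28 Ω) loads node A in parallel with R2.
Effective lower resistance at A: R2 ‖ 24.28 = 4.577 Ω.
V_A = 38.7 × 4.577/(17.4 + 4.577) = 8.060 V.
Stage 2 is unloaded, so V_B = V_A · R4/(R3+R4) = 8.060 × 22.3/24.28 = 7.402 V.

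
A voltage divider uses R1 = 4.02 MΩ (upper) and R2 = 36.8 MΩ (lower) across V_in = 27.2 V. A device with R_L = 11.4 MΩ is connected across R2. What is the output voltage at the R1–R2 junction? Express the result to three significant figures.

The load sits in parallel with R2, giving an effective lower resistance R2' = R2·R_L/(R2+R_L) = 8.704 MΩ.
Then V_out = V_in · R2'/(R1 + R2') = 27.2 × 8.704/12.72 = 18.61 V.

V_out ≈ 18.6 V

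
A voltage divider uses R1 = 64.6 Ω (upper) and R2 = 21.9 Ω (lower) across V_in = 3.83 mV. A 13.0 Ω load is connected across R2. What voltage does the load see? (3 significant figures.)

V_out ≈ 0.429 mV

The load sits in parallel with R2, giving an effective lower resistance R2' = R2·R_L/(R2+R_L) = 8.158 Ω.
Then V_out = V_in · R2'/(R1 + R2') = 3.83 × 8.158/72.76 = 0.4294 mV.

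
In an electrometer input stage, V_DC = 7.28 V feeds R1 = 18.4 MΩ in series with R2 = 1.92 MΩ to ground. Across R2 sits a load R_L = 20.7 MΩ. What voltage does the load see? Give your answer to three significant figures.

V_out ≈ 0.635 V

The load sits in parallel with R2, giving an effective lower resistance R2' = R2·R_L/(R2+R_L) = 1.757 MΩ.
Then V_out = V_DC · R2'/(R1 + R2') = 7.28 × 1.757/20.16 = 0.6346 V.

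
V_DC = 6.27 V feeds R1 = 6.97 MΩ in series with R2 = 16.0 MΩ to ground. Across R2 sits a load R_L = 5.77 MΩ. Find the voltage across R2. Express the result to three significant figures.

R2 ‖ R_L = (16.0 × 5.77)/(16.0 + 5.77) = 4.241 MΩ.
Then V_out = V_DC · R2'/(R1 + R2') = 6.27 × 4.241/11.21 = 2.372 V.

V_out ≈ 2.37 V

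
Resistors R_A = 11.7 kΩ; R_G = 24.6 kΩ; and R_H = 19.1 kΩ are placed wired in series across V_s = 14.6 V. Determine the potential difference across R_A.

Series total: ΣR = 11.7 + 24.6 + 19.1 = 55.40 kΩ.
V = V_s · R/ΣR = 14.6 × 0.2112 = 3.083 V.

V ≈ 3.08 V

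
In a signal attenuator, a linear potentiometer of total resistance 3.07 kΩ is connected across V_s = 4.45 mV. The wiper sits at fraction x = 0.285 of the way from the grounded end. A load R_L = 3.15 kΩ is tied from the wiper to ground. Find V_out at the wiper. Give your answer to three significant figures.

V_out ≈ 1.06 mV

Lower segment x·R_p = 0.8749 kΩ; upper segment (1−x)·R_p = 2.195 kΩ.
(x·R_p) ‖ R_L = 0.6848 kΩ.
V_out = 4.45 × 0.6848/(2.195 + 0.6848) = 1.058 mV.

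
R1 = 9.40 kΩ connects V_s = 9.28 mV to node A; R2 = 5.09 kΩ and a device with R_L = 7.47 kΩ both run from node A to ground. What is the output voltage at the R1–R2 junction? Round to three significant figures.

V_out ≈ 2.26 mV

First combine the lower leg with the load: R2 ‖ R_L = 3.027 kΩ.
Voltage divider with the loaded lower leg: V_out = 9.28 × 3.027/(9.40 + 3.027) = 9.28 × 0.2436 = 2.261 mV.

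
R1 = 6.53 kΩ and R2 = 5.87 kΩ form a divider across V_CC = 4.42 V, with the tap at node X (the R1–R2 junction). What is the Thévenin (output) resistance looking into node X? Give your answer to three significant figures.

R_th ≈ 3.09 kΩ

Zeroing V_CC shorts the top of R1 to ground, so R_th = R1 ‖ R2 = 3.091 kΩ.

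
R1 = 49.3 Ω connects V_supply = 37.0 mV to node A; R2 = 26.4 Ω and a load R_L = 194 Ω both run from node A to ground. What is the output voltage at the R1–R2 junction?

V_out ≈ 11.9 mV

R2 ‖ R_L = (26.4 × 194)/(26.4 + 194) = 23.24 Ω.
Then V_out = V_supply · R2'/(R1 + R2') = 37.0 × 23.24/72.54 = 11.85 mV.
(Unloaded it would be 12.9 mV; the load pulls it down.)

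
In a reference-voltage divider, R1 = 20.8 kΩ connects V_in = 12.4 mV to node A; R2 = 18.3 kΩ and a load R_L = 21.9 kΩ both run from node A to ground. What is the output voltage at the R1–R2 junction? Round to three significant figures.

V_out ≈ 4.02 mV

R2 ‖ R_L = (18.3 × 21.9)/(18.3 + 21.9) = 9.969 kΩ.
Now apply the divider: V_out = 12.4 × 0.3240 = 4.018 mV.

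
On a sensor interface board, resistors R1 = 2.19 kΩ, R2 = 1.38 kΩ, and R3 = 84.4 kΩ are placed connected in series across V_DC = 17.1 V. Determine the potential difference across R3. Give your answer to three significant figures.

V ≈ 16.4 V

Series total: ΣR = 2.19 + 1.38 + 84.4 = 87.97 kΩ.
By the voltage-divider rule, V = 17.1 × 84.40/87.97 = 16.41 V.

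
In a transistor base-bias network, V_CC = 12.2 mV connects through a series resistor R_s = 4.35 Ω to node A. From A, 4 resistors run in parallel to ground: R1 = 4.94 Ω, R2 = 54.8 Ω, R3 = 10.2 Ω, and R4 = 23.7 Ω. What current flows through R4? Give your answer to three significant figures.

Equivalent of the parallel group: R_p = 2.771 Ω.
V_A by voltage divider: V_A = 12.2 × 2.771/(4.35 + 2.771) = 4.747 mV.
Branch current I = V_A/R4 = 4.747/23.7 = 0.2003 mA.

I ≈ 0.200 mA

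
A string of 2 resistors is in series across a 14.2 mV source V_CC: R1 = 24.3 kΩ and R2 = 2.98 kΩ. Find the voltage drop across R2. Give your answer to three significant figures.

Total series resistance ΣR = 24.3 + 2.98 = 27.28 kΩ.
By the voltage-divider rule, V = 14.2 × 2.980/27.28 = 1.551 mV.

V ≈ 1.55 mV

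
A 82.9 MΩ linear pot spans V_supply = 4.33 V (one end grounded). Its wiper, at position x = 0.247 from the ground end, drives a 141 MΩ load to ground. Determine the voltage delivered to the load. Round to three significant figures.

V_out ≈ 0.964 V

Split the track: R_lower = x·R_p = 20.48 MΩ, R_upper = (1−x)·R_p = 62.42 MΩ.
R_L loads the lower segment: effective lower R = 17.88 MΩ.
Then V_out = V_supply · 17.88/(62.42 + 17.88) = 0.9641 V.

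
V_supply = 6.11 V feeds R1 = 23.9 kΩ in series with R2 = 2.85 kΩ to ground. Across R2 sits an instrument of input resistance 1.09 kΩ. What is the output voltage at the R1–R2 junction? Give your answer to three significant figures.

First combine the lower leg with the load: R2 ‖ R_L = 0.7885 kΩ.
Now apply the divider: V_out = 6.11 × 0.03194 = 0.1951 V.
(Unloaded it would be 0.651 V; the load pulls it down.)

V_out ≈ 0.195 V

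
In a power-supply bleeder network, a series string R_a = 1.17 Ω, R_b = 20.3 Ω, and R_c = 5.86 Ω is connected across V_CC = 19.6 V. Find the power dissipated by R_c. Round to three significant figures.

ΣR = 27.33 Ω → I = 19.6/27.33 = 0.7172 A.
V(R_c) = I·R = 4.203 V; P = V·I = 4.203 × 0.7172 = 3.014 W.

P ≈ 3.01 W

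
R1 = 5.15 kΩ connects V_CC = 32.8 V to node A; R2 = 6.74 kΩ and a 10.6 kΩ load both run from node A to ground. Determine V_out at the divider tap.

The load sits in parallel with R2, giving an effective lower resistance R2' = R2·R_L/(R2+R_L) = 4.120 kΩ.
Voltage divider with the loaded lower leg: V_out = 32.8 × 4.120/(5.15 + 4.120) = 32.8 × 0.4445 = 14.58 V.

V_out ≈ 14.6 V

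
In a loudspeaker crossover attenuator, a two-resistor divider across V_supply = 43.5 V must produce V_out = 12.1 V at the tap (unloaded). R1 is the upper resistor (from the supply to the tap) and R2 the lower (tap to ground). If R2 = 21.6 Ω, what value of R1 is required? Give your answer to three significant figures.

The divider ratio is R2/(R1+R2) = 12.1/43.5 = 0.2782.
So R1 = R2 · (V_supply/V_out − 1) = 21.6 × (43.5/12.1 − 1) = 21.6 × 2.595 = 56.05 Ω.

R1 ≈ 56.1 Ω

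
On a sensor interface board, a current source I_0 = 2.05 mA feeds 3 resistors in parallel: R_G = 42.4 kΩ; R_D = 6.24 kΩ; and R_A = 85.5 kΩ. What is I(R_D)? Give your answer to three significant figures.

I ≈ 1.68 mA

Conductances: ΣG = 1/42.4 + 1/6.24 + 1/85.5 = 0.1955 (1/kΩ).
By the current-divider rule, I = I_0 · G_k/ΣG = 2.05 × 0.8196 = 1.680 mA.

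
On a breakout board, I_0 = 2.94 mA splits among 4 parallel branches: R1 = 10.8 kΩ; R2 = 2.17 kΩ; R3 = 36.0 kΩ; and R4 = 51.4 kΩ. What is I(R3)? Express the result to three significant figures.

Total conductance ΣG = 1/10.8 + 1/2.17 + 1/36.0 + 1/51.4 = 0.6007 (units of 1/kΩ).
R3 takes the fraction G_k/ΣG = 0.02778/0.6007 = 0.04625, so I = 2.94 × 0.04625 = 0.1360 mA.

I ≈ 0.136 mA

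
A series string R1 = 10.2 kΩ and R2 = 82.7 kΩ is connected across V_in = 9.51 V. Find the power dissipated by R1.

P ≈ 0.107 mW

Series current I = V_in/ΣR = 9.51/92.90 = 0.1024 mA.
P(R1) = I²·R1 = (0.1024)² × 10.2 = 0.1069 mW.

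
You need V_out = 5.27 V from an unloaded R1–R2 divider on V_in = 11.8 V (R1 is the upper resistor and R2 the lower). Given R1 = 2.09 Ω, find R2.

R2 ≈ 1.69 Ω

The divider ratio is R2/(R1+R2) = 5.27/11.8 = 0.4466.
R2 = R1 · 0.4466/(1 − 0.4466) = 1.687 Ω.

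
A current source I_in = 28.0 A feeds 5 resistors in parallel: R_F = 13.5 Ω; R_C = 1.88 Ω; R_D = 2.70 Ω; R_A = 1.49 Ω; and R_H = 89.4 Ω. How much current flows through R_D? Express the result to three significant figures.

Conductances: ΣG = 1/13.5 + 1/1.88 + 1/2.70 + 1/1.49 + 1/89.4 = 1.659 (1/Ω).
By the current-divider rule, I = I_in · G_k/ΣG = 28.0 × 0.2233 = 6.252 A.

I ≈ 6.25 A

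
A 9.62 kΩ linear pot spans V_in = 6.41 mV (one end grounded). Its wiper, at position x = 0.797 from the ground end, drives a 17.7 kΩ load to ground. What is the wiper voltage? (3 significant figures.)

V_out ≈ 4.70 mV

Lower segment x·R_p = 7.667 kΩ; upper segment (1−x)·R_p = 1.953 kΩ.
R_L loads the lower segment: effective lower R = 5.350 kΩ.
V_out = 6.41 × 5.350/(1.953 + 5.350) = 4.696 mV.
(Unloaded: V_out = x·V_in = 5.11 mV.)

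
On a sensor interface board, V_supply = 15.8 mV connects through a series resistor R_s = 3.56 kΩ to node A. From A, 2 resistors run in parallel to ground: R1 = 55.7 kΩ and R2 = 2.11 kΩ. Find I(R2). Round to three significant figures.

Equivalent of the parallel group: R_p = 2.033 kΩ.
V_A = 15.8 × 2.033/5.593 = 5.743 mV.
Branch current I = V_A/R2 = 5.743/2.11 = 2.722 µA.

I ≈ 2.72 µA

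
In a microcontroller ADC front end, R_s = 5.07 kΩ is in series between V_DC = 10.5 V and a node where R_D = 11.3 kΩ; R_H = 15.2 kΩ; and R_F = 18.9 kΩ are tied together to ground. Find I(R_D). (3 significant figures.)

I ≈ 0.453 mA

Equivalent of the parallel group: R_p = 4.826 kΩ.
V_A = 10.5 × 4.826/9.896 = 5.121 V.
I(R_D) = V_A / R_D = 5.121/11.3 = 0.4532 mA.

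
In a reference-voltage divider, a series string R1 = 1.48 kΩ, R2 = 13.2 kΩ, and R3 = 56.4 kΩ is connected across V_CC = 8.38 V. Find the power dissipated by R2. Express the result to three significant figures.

P ≈ 0.183 mW

The common current is I = 8.38/71.08 = 0.1179 mA.
V(R2) = I·R = 1.556 V; P = V·I = 1.556 × 0.1179 = 0.1835 mW.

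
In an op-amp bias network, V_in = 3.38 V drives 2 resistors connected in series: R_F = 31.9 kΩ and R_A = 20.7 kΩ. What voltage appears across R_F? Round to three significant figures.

ΣR = 31.9 + 20.7 = 52.60 kΩ.
Voltage divider: V = V_in · (31.90 / 52.60) = 3.38 × 0.6065 = 2.050 V.

V ≈ 2.05 V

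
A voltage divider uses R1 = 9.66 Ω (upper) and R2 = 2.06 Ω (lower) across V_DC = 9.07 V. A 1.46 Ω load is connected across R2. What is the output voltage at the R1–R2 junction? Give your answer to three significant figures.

V_out ≈ 0.737 V

The load sits in parallel with R2, giving an effective lower resistance R2' = R2·R_L/(R2+R_L) = 0.8544 Ω.
Then V_out = V_DC · R2'/(R1 + R2') = 9.07 × 0.8544/10.51 = 0.7371 V.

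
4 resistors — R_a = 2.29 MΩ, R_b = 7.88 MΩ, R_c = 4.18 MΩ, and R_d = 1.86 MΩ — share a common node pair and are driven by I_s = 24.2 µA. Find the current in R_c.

Total conductance ΣG = 1/2.29 + 1/7.88 + 1/4.18 + 1/1.86 = 1.340 (units of 1/MΩ).
Current divider: I(R_c) = I_s · G_k/ΣG = 24.2 × (0.2392/1.340) = 24.2 × 0.1785 = 4.319 µA.

I ≈ 4.32 µA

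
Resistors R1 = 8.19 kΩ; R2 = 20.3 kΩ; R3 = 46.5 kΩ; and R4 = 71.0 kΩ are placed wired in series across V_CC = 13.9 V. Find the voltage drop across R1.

V ≈ 0.780 V

ΣR = 8.19 + 20.3 + 46.5 + 71.0 = 146.0 kΩ.
Voltage divider: V = V_CC · (8.190 / 146.0) = 13.9 × 0.05610 = 0.7798 V.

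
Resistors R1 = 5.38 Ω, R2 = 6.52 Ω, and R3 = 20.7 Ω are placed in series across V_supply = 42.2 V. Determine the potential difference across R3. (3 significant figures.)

V ≈ 26.8 V

Series total: ΣR = 5.38 + 6.52 + 20.7 = 32.60 Ω.
By the voltage-divider rule, V = 42.2 × 20.70/32.60 = 26.80 V.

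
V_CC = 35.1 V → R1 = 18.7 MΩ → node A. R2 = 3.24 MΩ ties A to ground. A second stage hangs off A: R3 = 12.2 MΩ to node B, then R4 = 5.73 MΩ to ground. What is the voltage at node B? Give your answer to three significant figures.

The second stage (R3 + R4 = 17.93 MΩ) loads node A in parallel with R2.
Effective lower resistance at A: R2 ‖ 17.93 = 2.744 MΩ.
First divider: V_A = V_CC · 2.744/(18.7 + 2.744) = 4.492 V.
Then the unloaded second divider: V_B = V_A × R4/(R3+R4) = 4.492 × 0.3196 = 1.435 V.

V_B ≈ 1.44 V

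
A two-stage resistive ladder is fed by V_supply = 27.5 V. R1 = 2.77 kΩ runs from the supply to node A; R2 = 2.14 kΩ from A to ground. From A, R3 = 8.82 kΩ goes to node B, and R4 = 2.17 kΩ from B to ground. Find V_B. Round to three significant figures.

Node A sees R2 in parallel with the series input of stage 2, R3 + R4 = 10.99 kΩ.
Effective lower resistance at A: R2 ‖ 10.99 = 1.791 kΩ.
So V_A = 27.5 × 0.3927 = 10.80 V.
Then the unloaded second divider: V_B = V_A × R4/(R3+R4) = 10.80 × 0.1975 = 2.132 V.

V_B ≈ 2.13 V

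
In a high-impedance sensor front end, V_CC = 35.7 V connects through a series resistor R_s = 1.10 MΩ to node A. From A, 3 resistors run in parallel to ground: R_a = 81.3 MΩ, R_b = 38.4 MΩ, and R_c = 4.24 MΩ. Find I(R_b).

I ≈ 0.714 µA

Equivalent of the parallel group: R_p = 3.647 MΩ.
V_A by voltage divider: V_A = 35.7 × 3.647/(1.10 + 3.647) = 27.43 V.
Branch current I = V_A/R_b = 27.43/38.4 = 0.7143 µA.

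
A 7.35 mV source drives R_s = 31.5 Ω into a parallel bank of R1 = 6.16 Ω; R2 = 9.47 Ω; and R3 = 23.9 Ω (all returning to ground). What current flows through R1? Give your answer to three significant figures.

Equivalent of the parallel group: R_p = 3.228 Ω.
V_A by voltage divider: V_A = 7.35 × 3.228/(31.5 + 3.228) = 0.6832 mV.
I(R1) = V_A / R1 = 0.6832/6.16 = 0.1109 mA.

I ≈ 0.111 mA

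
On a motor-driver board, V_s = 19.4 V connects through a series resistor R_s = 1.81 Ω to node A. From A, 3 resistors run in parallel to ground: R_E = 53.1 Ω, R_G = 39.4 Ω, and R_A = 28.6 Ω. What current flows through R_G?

I ≈ 0.431 A

Equivalent of the parallel group: R_p = 12.63 Ω.
V_A by voltage divider: V_A = 19.4 × 12.63/(1.81 + 12.63) = 16.97 V.
Branch current I = V_A/R_G = 16.97/39.4 = 0.4307 A.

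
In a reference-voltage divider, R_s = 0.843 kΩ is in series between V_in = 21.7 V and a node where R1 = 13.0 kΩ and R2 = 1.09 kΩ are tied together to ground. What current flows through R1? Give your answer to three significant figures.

I ≈ 0.908 mA

Combine the parallel branches: R_p = (1/13.0 + 1/1.09)⁻¹ = 1.006 kΩ.
V_A by voltage divider: V_A = 21.7 × 1.006/(0.843 + 1.006) = 11.80 V.
I(R1) = V_A / R1 = 11.80/13.0 = 0.9081 mA.
(Check via current divider: I_total = 11.74 mA; share G_k/ΣG = 0.07736 → same result.)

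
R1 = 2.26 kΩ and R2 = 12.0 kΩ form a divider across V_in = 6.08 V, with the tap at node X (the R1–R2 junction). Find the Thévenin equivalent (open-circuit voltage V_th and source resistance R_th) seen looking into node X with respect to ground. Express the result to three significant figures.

V_th ≈ 5.12 V, R_th ≈ 1.90 kΩ

With X open, the divider is unloaded: V_th = 6.08 × 12.0/14.26 = 5.116 V.
With V_in suppressed (replaced by a short), R_th = R1 ‖ R2 = (2.260 × 12.0)/(2.260 + 12.0) = 1.902 kΩ.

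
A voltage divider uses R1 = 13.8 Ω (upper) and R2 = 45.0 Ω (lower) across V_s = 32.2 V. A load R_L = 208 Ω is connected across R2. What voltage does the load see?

R2 ‖ R_L = (45.0 × 208)/(45.0 + 208) = 37.00 Ω.
Now apply the divider: V_out = 32.2 × 0.7283 = 23.45 V.

V_out ≈ 23.5 V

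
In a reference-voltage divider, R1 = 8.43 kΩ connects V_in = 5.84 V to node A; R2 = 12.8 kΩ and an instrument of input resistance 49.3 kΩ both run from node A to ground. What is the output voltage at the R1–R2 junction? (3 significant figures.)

V_out ≈ 3.19 V

The load sits in parallel with R2, giving an effective lower resistance R2' = R2·R_L/(R2+R_L) = 10.16 kΩ.
Now apply the divider: V_out = 5.84 × 0.5466 = 3.192 V.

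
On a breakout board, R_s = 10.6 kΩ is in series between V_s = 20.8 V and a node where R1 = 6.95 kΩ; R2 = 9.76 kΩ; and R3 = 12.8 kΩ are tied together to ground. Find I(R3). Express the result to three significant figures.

I ≈ 0.366 mA

Equivalent of the parallel group: R_p = 3.082 kΩ.
V_A = 20.8 × 3.082/13.68 = 4.685 V.
Branch current I = V_A/R3 = 4.685/12.8 = 0.3660 mA.
(Check via current divider: I_total = 1.520 mA; share G_k/ΣG = 0.2408 → same result.)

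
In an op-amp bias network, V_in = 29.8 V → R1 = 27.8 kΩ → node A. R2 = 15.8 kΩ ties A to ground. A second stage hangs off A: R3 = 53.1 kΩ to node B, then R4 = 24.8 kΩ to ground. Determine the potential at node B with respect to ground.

V_B ≈ 3.04 V

Looking into the second stage from A: R3 + R4 = 77.90 kΩ appears in parallel with R2.
R2 ‖ (R3+R4) = 13.14 kΩ.
First divider: V_A = V_in · 13.14/(27.8 + 13.14) = 9.562 V.
Stage 2 is unloaded, so V_B = V_A · R4/(R3+R4) = 9.562 × 24.8/77.90 = 3.044 V.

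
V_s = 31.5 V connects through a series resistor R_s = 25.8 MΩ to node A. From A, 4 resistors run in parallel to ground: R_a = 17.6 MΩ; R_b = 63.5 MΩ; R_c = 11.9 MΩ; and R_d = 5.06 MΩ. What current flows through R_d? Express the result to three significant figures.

I ≈ 0.614 µA

Combine the parallel branches: R_p = (1/17.6 + 1/63.5 + 1/11.9 + 1/5.06)⁻¹ = 2.823 MΩ.
Node voltage V_A = V_s · R_p/(R_s + R_p) = 31.5 × 0.09863 = 3.107 V.
Branch current I = V_A/R_d = 3.107/5.06 = 0.6140 µA.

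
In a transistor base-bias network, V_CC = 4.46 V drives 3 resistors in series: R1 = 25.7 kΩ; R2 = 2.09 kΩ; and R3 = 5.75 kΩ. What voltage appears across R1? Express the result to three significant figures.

ΣR = 25.7 + 2.09 + 5.75 = 33.54 kΩ.
Voltage divider: V = V_CC · (25.70 / 33.54) = 4.46 × 0.7662 = 3.417 V.

V ≈ 3.42 V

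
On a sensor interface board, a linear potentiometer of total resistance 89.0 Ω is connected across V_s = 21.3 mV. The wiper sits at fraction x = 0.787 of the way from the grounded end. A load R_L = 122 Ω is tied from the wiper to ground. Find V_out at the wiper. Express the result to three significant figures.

The pot divides into 18.96 Ω above the wiper and 70.04 Ω below.
(x·R_p) ‖ R_L = 44.50 Ω.
Then V_out = V_s · 44.50/(18.96 + 44.50) = 14.94 mV.
(Unloaded: V_out = x·V_s = 16.8 mV.)

V_out ≈ 14.9 mV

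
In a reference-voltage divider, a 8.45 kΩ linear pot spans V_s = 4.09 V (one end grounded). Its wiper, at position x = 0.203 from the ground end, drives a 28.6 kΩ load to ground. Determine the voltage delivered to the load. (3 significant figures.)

V_out ≈ 0.792 V

The pot divides into 6.735 kΩ above the wiper and 1.715 kΩ below.
(x·R_p) ‖ R_L = 1.618 kΩ.
V_out = 4.09 × 1.618/(6.735 + 1.618) = 0.7924 V.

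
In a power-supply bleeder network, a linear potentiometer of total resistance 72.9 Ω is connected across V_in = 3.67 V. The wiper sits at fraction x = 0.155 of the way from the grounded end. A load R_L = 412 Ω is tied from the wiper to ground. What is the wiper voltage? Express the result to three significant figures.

Lower segment x·R_p = 11.30 Ω; upper segment (1−x)·R_p = 61.60 Ω.
Lower segment in parallel with the load: 11.30 ‖ 412 = 11.00 Ω.
Then V_out = V_in · 11.00/(61.60 + 11.00) = 0.5560 V.
(Unloaded: V_out = x·V_in = 0.569 V.)

V_out ≈ 0.556 V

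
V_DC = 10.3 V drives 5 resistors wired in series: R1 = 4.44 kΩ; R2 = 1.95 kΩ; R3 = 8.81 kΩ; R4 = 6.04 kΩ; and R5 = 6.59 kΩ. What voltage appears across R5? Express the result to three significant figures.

Series total: ΣR = 4.44 + 1.95 + 8.81 + 6.04 + 6.59 = 27.83 kΩ.
By the voltage-divider rule, V = 10.3 × 6.590/27.83 = 2.439 V.

V ≈ 2.44 V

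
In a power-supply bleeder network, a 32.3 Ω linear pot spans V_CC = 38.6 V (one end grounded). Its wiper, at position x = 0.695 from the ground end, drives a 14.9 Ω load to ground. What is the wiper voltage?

V_out ≈ 18.4 V

Lower segment x·R_p = 22.45 Ω; upper segment (1−x)·R_p = 9.852 Ω.
(x·R_p) ‖ R_L = 8.956 Ω.
Then V_out = V_CC · 8.956/(9.852 + 8.956) = 18.38 V.
(Unloaded: V_out = x·V_CC = 26.8 V.)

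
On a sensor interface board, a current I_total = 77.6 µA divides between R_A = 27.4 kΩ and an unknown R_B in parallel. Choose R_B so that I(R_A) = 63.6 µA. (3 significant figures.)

R_B ≈ 124 kΩ

Two-branch current divider: I_A = I_total · R_B/(R_A + R_B).
63.6/77.6 = R_B/(R_A + R_B) → R_B = R_A · (0.8196)/(1 − 0.8196) = 27.4 × 4.543 = 124.5 kΩ.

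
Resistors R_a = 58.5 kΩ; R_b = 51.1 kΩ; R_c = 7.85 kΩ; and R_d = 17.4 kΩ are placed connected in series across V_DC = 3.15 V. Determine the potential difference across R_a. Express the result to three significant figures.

V ≈ 1.37 V

Series total: ΣR = 58.5 + 51.1 + 7.85 + 17.4 = 134.8 kΩ.
V = V_DC · R/ΣR = 3.15 × 0.4338 = 1.367 V.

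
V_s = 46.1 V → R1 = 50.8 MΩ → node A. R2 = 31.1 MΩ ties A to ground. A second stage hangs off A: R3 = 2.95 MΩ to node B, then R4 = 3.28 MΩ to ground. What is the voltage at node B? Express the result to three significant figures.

Node A sees R2 in parallel with the series input of stage 2, R3 + R4 = 6.230 MΩ.
R2 ‖ (R3+R4) = 5.190 MΩ.
So V_A = 46.1 × 0.09270 = 4.273 V.
Then the unloaded second divider: V_B = V_A × R4/(R3+R4) = 4.273 × 0.5265 = 2.250 V.

V_B ≈ 2.25 V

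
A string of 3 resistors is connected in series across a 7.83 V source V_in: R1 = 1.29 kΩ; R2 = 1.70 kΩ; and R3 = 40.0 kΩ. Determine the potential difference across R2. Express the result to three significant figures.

Series total: ΣR = 1.29 + 1.70 + 40.0 = 42.99 kΩ.
By the voltage-divider rule, V = 7.83 × 1.700/42.99 = 0.3096 V.

V ≈ 0.310 V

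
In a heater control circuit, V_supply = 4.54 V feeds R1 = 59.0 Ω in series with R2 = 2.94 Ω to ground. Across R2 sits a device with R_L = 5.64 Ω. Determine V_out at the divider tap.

V_out ≈ 0.144 V

The load sits in parallel with R2, giving an effective lower resistance R2' = R2·R_L/(R2+R_L) = 1.933 Ω.
Then V_out = V_supply · R2'/(R1 + R2') = 4.54 × 1.933/60.93 = 0.1440 V.
(Unloaded it would be 0.215 V; the load pulls it down.)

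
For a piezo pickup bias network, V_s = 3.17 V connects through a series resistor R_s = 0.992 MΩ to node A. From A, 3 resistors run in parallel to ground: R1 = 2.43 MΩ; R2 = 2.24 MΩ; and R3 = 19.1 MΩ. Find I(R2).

I ≈ 0.744 µA

Equivalent of the parallel group: R_p = 1.099 MΩ.
Node voltage V_A = V_s · R_p/(R_s + R_p) = 3.17 × 0.5255 = 1.666 V.
I(R2) = V_A / R2 = 1.666/2.24 = 0.7436 µA.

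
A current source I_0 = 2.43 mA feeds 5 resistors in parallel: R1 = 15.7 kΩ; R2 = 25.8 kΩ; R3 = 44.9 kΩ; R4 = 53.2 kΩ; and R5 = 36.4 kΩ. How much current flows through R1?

I ≈ 0.905 mA

Conductances: ΣG = 1/15.7 + 1/25.8 + 1/44.9 + 1/53.2 + 1/36.4 = 0.1710 (1/kΩ).
By the current-divider rule, I = I_0 · G_k/ΣG = 2.43 × 0.3725 = 0.9052 mA.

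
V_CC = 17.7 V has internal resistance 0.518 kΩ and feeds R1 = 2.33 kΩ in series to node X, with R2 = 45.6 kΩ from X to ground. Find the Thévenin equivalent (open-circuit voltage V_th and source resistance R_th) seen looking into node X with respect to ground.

V_th ≈ 16.7 V, R_th ≈ 2.68 kΩ

R1' = 0.518 + 2.33 = 2.848 kΩ (source resistance + R1).
With X open, the divider is unloaded: V_th = 17.7 × 45.6/48.45 = 16.66 V.
With V_CC suppressed (replaced by a short), R_th = R1' ‖ R2 = (2.848 × 45.6)/(2.848 + 45.6) = 2.681 kΩ.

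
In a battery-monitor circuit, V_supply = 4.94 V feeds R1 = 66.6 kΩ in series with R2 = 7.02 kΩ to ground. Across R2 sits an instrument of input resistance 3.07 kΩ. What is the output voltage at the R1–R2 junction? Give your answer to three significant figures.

V_out ≈ 0.154 V

The load sits in parallel with R2, giving an effective lower resistance R2' = R2·R_L/(R2+R_L) = 2.136 kΩ.
Then V_out = V_supply · R2'/(R1 + R2') = 4.94 × 2.136/68.74 = 0.1535 V.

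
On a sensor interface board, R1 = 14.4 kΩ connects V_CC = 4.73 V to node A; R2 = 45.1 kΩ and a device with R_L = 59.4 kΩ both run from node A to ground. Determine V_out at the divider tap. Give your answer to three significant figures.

The load sits in parallel with R2, giving an effective lower resistance R2' = R2·R_L/(R2+R_L) = 25.64 kΩ.
Now apply the divider: V_out = 4.73 × 0.6403 = 3.029 V.
(Unloaded it would be 3.59 V; the load pulls it down.)

V_out ≈ 3.03 V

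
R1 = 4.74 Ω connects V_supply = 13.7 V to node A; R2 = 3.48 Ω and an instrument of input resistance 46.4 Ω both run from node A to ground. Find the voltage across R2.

First combine the lower leg with the load: R2 ‖ R_L = 3.237 Ω.
Now apply the divider: V_out = 13.7 × 0.4058 = 5.560 V.
(Unloaded it would be 5.80 V; the load pulls it down.)

V_out ≈ 5.56 V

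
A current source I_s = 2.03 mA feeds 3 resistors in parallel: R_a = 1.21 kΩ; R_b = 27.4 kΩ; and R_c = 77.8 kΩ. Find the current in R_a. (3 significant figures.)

Total conductance ΣG = 1/1.21 + 1/27.4 + 1/77.8 = 0.8758 (units of 1/kΩ).
R_a takes the fraction G_k/ΣG = 0.8264/0.8758 = 0.9437, so I = 2.03 × 0.9437 = 1.916 mA.

I ≈ 1.92 mA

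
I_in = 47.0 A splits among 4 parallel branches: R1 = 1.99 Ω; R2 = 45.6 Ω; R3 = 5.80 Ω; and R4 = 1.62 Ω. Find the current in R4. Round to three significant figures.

I ≈ 22.1 A

ΣG = 1/1.99 + 1/45.6 + 1/5.80 + 1/1.62 = 1.314.
R4 takes the fraction G_k/ΣG = 0.6173/1.314 = 0.4697, so I = 47.0 × 0.4697 = 22.08 A.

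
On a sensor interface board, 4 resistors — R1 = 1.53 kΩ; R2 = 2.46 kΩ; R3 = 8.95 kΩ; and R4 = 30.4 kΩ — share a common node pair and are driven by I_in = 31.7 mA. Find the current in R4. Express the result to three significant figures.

ΣG = 1/1.53 + 1/2.46 + 1/8.95 + 1/30.4 = 1.205.
R4 takes the fraction G_k/ΣG = 0.03289/1.205 = 0.02730, so I = 31.7 × 0.02730 = 0.8656 mA.

I ≈ 0.866 mA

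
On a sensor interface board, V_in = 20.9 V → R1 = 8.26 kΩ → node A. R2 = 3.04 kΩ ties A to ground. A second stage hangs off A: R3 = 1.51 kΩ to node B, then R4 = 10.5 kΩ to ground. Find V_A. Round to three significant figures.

Node A sees R2 in parallel with the series input of stage 2, R3 + R4 = 12.01 kΩ.
R2 ‖ (R3+R4) = 2.426 kΩ.
V_A = 20.9 × 2.426/(8.26 + 2.426) = 4.745 V.

V_A ≈ 4.74 V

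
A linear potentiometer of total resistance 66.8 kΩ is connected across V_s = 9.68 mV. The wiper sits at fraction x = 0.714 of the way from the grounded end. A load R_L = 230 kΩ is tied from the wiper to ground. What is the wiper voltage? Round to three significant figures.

V_out ≈ 6.52 mV

Split the track: R_lower = x·R_p = 47.70 kΩ, R_upper = (1−x)·R_p = 19.10 kΩ.
(x·R_p) ‖ R_L = 39.50 kΩ.
V_out = 9.68 × 39.50/(19.10 + 39.50) = 6.525 mV.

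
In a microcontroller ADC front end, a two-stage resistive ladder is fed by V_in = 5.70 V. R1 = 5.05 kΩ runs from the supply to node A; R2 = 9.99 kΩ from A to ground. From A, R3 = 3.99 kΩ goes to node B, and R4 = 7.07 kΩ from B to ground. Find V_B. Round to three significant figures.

V_B ≈ 1.86 V

Looking into the second stage from A: R3 + R4 = 11.06 kΩ appears in parallel with R2.
Effective lower resistance at A: R2 ‖ 11.06 = 5.249 kΩ.
V_A = 5.70 × 5.249/(5.05 + 5.249) = 2.905 V.
Stage 2 is unloaded, so V_B = V_A · R4/(R3+R4) = 2.905 × 7.07/11.06 = 1.857 V.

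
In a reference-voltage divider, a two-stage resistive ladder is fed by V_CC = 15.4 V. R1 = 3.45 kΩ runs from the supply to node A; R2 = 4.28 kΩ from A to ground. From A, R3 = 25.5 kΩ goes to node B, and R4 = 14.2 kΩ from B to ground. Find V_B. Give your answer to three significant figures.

V_B ≈ 2.91 V

Node A sees R2 in parallel with the series input of stage 2, R3 + R4 = 39.70 kΩ.
Effective lower resistance at A: R2 ‖ 39.70 = 3.863 kΩ.
So V_A = 15.4 × 0.5283 = 8.135 V.
Then the unloaded second divider: V_B = V_A × R4/(R3+R4) = 8.135 × 0.3577 = 2.910 V.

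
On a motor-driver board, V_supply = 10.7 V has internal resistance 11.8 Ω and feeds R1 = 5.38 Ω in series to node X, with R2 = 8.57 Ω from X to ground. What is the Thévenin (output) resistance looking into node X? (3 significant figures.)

R_th ≈ 5.72 Ω

R1' = 11.8 + 5.38 = 17.18 Ω (source resistance + R1).
With V_supply suppressed (replaced by a short), R_th = R1' ‖ R2 = (17.18 × 8.57)/(17.18 + 8.57) = 5.718 Ω.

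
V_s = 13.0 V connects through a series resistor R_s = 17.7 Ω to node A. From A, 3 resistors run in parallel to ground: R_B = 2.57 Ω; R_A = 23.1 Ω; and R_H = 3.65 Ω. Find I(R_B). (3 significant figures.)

I ≈ 0.375 A

Equivalent of the parallel group: R_p = 1.416 Ω.
V_A by voltage divider: V_A = 13.0 × 1.416/(17.7 + 1.416) = 0.9628 V.
Branch current I = V_A/R_B = 0.9628/2.57 = 0.3746 A.
(Check via current divider: I_total = 0.6801 A; share G_k/ΣG = 0.5509 → same result.)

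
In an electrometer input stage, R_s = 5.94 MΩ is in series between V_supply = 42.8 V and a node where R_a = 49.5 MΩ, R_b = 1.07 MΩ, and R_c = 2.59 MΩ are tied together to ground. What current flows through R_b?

Parallel bank: R_p = 1/(1/49.5 + 1/1.07 + 1/2.59) = 0.7458 MΩ.
Node voltage V_A = V_supply · R_p/(R_s + R_p) = 42.8 × 0.1115 = 4.774 V.
I(R_b) = V_A / R_b = 4.774/1.07 = 4.462 µA.

I ≈ 4.46 µA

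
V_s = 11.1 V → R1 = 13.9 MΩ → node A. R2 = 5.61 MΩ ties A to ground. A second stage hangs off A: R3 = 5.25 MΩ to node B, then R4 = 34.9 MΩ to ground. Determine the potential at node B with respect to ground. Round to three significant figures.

V_B ≈ 2.52 V

The second stage (R3 + R4 = 40.15 MΩ) loads node A in parallel with R2.
Effective lower resistance at A: R2 ‖ 40.15 = 4.922 MΩ.
So V_A = 11.1 × 0.2615 = 2.903 V.
V_B = V_A × 0.8692 = 2.523 V.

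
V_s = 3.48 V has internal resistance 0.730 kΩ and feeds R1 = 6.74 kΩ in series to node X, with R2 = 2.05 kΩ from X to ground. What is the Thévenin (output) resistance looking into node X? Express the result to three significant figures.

R1' = 0.730 + 6.74 = 7.470 kΩ (source resistance + R1).
Zeroing V_s shorts the top of R1' to ground, so R_th = R1' ‖ R2 = 1.609 kΩ.

R_th ≈ 1.61 kΩ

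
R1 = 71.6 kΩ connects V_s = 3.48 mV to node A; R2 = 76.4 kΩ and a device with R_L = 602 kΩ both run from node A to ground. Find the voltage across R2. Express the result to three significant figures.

V_out ≈ 1.69 mV

R2 ‖ R_L = (76.4 × 602)/(76.4 + 602) = 67.80 kΩ.
Voltage divider with the loaded lower leg: V_out = 3.48 × 67.80/(71.6 + 67.80) = 3.48 × 0.4864 = 1.693 mV.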